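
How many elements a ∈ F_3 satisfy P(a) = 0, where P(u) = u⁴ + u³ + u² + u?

Evaluate at each of the 3 elements of F_3:
P(0) = 0 → root; P(1) = 1; P(2) = 0 → root.
Roots: {0, 2}.

2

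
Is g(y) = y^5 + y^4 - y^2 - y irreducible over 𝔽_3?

Check for roots in 𝔽_3: g(0) = 0 → root; g(1) = 0 → root; g(2) = 0 → root.
g(0) = 0, so (y) divides g(y); g is reducible.

No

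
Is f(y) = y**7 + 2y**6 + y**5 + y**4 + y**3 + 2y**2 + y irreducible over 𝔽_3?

Check for roots in 𝔽_3: f(0) = 0 → root; f(1) = 0 → root; f(2) = 1.
f(0) = 0, so (y) divides f(y); f is reducible.

No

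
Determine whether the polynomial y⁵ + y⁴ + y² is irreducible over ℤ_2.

No

Write m(y) = y⁵ + y⁴ + y².
Check for roots in ℤ_2: m(0) = 0 → root; m(1) = 1.
m(0) = 0, so (y) divides m(y); m is reducible.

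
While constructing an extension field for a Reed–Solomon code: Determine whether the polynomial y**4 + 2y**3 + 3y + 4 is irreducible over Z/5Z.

No

Write f(y) = y**4 + 2y**3 + 3y + 4.
Check for roots in Z/5Z: f(0) = 4; f(1) = 0 → root; f(2) = 2; f(3) = 3; f(4) = 0 → root.
f(1) = 0, so (y − 1) divides f(y); f is reducible.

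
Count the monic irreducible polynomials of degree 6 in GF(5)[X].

2580

Gauss's count: N_{5}(6) = (1/6) Σ_{d|6} μ(6/d)·5^d.
Divisors of 6: 1, 2, 3, 6; μ(6/d) for each: 1, -1, -1, 1.
Σ = 5^1 − 5^2 − 5^3 + 5^6 = 15480.
N = 15480/6 = 2580.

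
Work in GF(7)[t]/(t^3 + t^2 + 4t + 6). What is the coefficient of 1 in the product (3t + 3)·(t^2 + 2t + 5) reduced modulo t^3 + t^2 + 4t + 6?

4

Multiply in GF(7)[t]: (3t + 3)·(t^2 + 2t + 5) = 3t^3 + 2t^2 + 1.
Reduce using t^3 ≡ 6t^2 + 3t + 1 (mod t^3 + t^2 + 4t + 6).
Reduced: 6t^2 + 2t + 4.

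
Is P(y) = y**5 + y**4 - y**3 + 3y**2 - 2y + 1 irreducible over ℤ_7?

No

Check for roots in ℤ_7: P(0) = 1; P(1) = 3; P(2) = 0 → root; P(3) = 4; P(4) = 4; P(5) = 2; P(6) = 0 → root.
P(2) = 0, so (y − 2) divides P(y); P is reducible.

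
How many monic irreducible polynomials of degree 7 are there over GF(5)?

The number of monic irreducibles of degree 7 over GF(5) is (1/7)·Σ_{d∣7} μ(7/d) 5^d.
Divisors of 7: 1, 7; μ(7/d) for each: -1, 1.
Σ = − 5^1 + 5^7 = 78120.
N = 78120/7 = 11160.

11160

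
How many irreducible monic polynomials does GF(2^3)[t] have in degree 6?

43596

By the necklace-counting formula, N_8(6) = (1/6) Σ_{d|6} μ(6/d)·8^d.
Divisors of 6: 1, 2, 3, 6; μ(6/d) for each: 1, -1, -1, 1.
Σ = 8^1 − 8^2 − 8^3 + 8^6 = 261576.
N = 261576/6 = 43596.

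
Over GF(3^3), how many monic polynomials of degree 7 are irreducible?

The number of monic irreducibles of degree 7 over GF(27) is (1/7)·Σ_{d∣7} μ(7/d) 27^d.
Divisors of 7: 1, 7; μ(7/d) for each: -1, 1.
Σ = − 27^1 + 27^7 = 10460353176.
N = 10460353176/7 = 1494336168.

1494336168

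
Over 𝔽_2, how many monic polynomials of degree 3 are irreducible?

x^(2^3) − x is the product of all monic irreducibles of degree dividing 3; Möbius inversion gives N = (1/3) Σ μ(3/d)·2^d.
Divisors of 3: 1, 3; μ(3/d) for each: -1, 1.
Σ = − 2^1 + 2^3 = 6.
N = 6/3 = 2.

2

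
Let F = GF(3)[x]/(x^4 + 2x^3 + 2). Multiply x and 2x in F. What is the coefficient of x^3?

0

Multiply in GF(3)[x]: (x)·(2x) = 2x^2.
Reduced: 2x^2.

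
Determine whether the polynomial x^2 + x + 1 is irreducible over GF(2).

Yes

Write h(x) = x^2 + x + 1.
Check for roots in GF(2): h(0) = 1; h(1) = 1.
No roots. A degree-2 polynomial over a field with no linear factor is irreducible.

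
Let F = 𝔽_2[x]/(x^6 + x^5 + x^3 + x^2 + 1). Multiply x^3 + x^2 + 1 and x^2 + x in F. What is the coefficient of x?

Multiply in 𝔽_2[x]: (x^3 + x^2 + 1)·(x^2 + x) = x^5 + x^3 + x^2 + x.
Reduced: x^5 + x^3 + x^2 + x.

1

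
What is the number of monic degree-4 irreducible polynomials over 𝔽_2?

3

Gauss's count: N_{2}(4) = (1/4) Σ_{d|4} μ(4/d)·2^d.
Divisors of 4: 1, 2, 4; μ(4/d) for each: 0, -1, 1.
Σ = − 2^2 + 2^4 = 12.
N = 12/4 = 3.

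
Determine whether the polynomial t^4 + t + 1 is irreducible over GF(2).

Yes

Write f(t) = t^4 + t + 1.
Check for roots in GF(2): f(0) = 1; f(1) = 1.
No roots, so no linear factors.
Monic irreducibles of degree 2 over GF(2): t^2 + t + 1.
None of them divide f (all give nonzero remainder).
No irreducible factor of degree ≤ 2 exists, so f is irreducible over GF(2).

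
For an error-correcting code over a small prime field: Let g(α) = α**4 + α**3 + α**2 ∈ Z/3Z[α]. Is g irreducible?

No

Check for roots in Z/3Z: g(0) = 0 → root; g(1) = 0 → root; g(2) = 1.
g(0) = 0, so (α) divides g(α); g is reducible.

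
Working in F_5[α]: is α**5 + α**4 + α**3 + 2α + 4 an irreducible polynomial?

Write m(α) = α**5 + α**4 + α**3 + 2α + 4.
Check for roots in F_5: m(0) = 4; m(1) = 4; m(2) = 4; m(3) = 1; m(4) = 1.
No roots, so no linear factors.
Degree-2 irreducible divisors: test the 10 monic irreducibles of degree 2 over GF(5).
None of them divide m (all give nonzero remainder).
No irreducible factor of degree ≤ 2 exists, so m is irreducible over GF(5).

Yes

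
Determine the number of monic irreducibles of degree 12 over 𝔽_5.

20343700

x^(5^12) − x is the product of all monic irreducibles of degree dividing 12; Möbius inversion gives N = (1/12) Σ μ(12/d)·5^d.
Divisors of 12: 1, 2, 3, 4, 6, 12; μ(12/d) for each: 0, 1, 0, -1, -1, 1.
Σ = 5^2 − 5^4 − 5^6 + 5^12 = 244124400.
N = 244124400/12 = 20343700.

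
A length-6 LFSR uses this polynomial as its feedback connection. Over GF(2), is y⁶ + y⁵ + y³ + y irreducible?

No

Write h(y) = y⁶ + y⁵ + y³ + y.
Check for roots in GF(2): h(0) = 0 → root; h(1) = 0 → root.
h(0) = 0, so (y) divides h(y); h is reducible.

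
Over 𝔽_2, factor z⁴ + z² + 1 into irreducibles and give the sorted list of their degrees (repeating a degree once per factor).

2, 2

Write h(z) = z⁴ + z² + 1.
Roots in 𝔽_2: h(0) = 1; h(1) = 1.
Complete factorization: h(z) = (z² + z + 1)^2.
Factor degrees with multiplicity: 2 + 2 = 4.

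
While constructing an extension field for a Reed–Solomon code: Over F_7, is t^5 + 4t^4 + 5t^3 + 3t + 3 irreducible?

Write f(t) = t^5 + 4t^4 + 5t^3 + 3t + 3.
Check for roots in F_7: f(0) = 3; f(1) = 2; f(2) = 5; f(3) = 0 → root; f(4) = 3; f(5) = 3; f(6) = 5.
f(3) = 0, so (t − 3) divides f(t); f is reducible.

No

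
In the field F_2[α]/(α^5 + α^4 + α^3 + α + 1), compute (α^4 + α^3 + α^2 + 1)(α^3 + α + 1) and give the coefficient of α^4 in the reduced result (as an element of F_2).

1

Multiply in F_2[α]: (α^4 + α^3 + α^2 + 1)·(α^3 + α + 1) = α^7 + α^6 + α^3 + α^2 + α + 1.
Reduce using α^5 ≡ α^4 + α^3 + α + 1 (mod α^5 + α^4 + α^3 + α + 1).
Reduced: α^4 + α^3.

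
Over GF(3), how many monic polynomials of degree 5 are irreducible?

48

Gauss's count: N_{3}(5) = (1/5) Σ_{d|5} μ(5/d)·3^d.
Divisors of 5: 1, 5; μ(5/d) for each: -1, 1.
Σ = − 3^1 + 3^5 = 240.
N = 240/5 = 48.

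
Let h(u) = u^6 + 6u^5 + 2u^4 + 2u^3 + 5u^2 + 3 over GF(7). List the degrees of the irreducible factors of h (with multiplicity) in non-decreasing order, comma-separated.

Complete factorization: h(u) = (u^6 + 6u^5 + 2u^4 + 2u^3 + 5u^2 + 3).
Factor degrees with multiplicity: 6 = 6.

6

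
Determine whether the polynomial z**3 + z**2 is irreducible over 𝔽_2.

Write m(z) = z**3 + z**2.
Check for roots in 𝔽_2: m(0) = 0 → root; m(1) = 0 → root.
m(0) = 0, so (z) divides m(z); m is reducible.

No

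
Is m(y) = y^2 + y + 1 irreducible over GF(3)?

No

Check for roots in GF(3): m(0) = 1; m(1) = 0 → root; m(2) = 1.
m(1) = 0, so (y − 1) divides m(y); m is reducible.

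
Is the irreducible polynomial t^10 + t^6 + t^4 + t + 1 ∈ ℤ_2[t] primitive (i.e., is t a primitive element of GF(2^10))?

No

Write f(t) = t^10 + t^6 + t^4 + t + 1.
|GF(2^10)^×| = 2^10 − 1 = 1023. Prime factorization: 1023 = 3·11·31.
f is primitive ⇔ t has order 1023 in GF(2)[t]/(f), i.e. t^(1023/q) ≠ 1 for each prime q | 1023.
t^(341) mod f = 1
t^(93) mod f = t^9 + t^7 + t^5 + 1.
t^(33) mod f = t^8 + t^6 + t^3 + t.
Since t^(341) = 1, the order of t divides 341 < 1023; not primitive.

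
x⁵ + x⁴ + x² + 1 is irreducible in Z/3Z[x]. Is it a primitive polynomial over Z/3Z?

Yes

Write f(x) = x⁵ + x⁴ + x² + 1.
|GF(3^5)^×| = 3^5 − 1 = 242. Prime factorization: 242 = 2·11^2.
f is primitive ⇔ x has order 242 in GF(3)[x]/(f), i.e. x^(242/q) ≠ 1 for each prime q | 242.
x^(121) mod f = 2.
x^(22) mod f = x⁴ + 2x³ + 2x².
None equal 1, so x has full order 242; f is primitive.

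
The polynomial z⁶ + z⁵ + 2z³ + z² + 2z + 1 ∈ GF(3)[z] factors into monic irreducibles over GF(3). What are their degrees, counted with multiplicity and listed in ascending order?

6

Write f(z) = z⁶ + z⁵ + 2z³ + z² + 2z + 1.
Roots in GF(3): f(0) = 1; f(1) = 2; f(2) = 1.
Complete factorization: f(z) = (z⁶ + z⁵ + 2z³ + z² + 2z + 1).
Factor degrees with multiplicity: 6 = 6.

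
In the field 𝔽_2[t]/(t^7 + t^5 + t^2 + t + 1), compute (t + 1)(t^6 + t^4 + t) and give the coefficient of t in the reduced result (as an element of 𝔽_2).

Multiply in 𝔽_2[t]: (t + 1)·(t^6 + t^4 + t) = t^7 + t^6 + t^5 + t^4 + t^2 + t.
Reduce using t^7 ≡ t^5 + t^2 + t + 1 (mod t^7 + t^5 + t^2 + t + 1).
Reduced: t^6 + t^4 + 1.

0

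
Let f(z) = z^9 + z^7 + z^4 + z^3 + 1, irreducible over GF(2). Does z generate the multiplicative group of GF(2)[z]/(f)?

|GF(2^9)^×| = 2^9 − 1 = 511. Prime factorization: 511 = 7·73.
f is primitive ⇔ z has order 511 in GF(2)[z]/(f), i.e. z^(511/q) ≠ 1 for each prime q | 511.
z^(73) mod f = 1
z^(7) mod f = z^7.
Since z^(73) = 1, the order of z divides 73 < 511; not primitive.

No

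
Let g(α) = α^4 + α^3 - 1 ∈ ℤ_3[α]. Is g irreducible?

Yes

Check for roots in ℤ_3: g(0) = 2; g(1) = 1; g(2) = 2.
No roots, so no linear factors.
Monic irreducibles of degree 2 over GF(3): α^2 + 1, α^2 + α - 1, α^2 - α - 1.
None of them divide g (all give nonzero remainder).
No irreducible factor of degree ≤ 2 exists, so g is irreducible over GF(3).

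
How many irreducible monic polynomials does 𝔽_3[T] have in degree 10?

By the necklace-counting formula, N_3(10) = (1/10) Σ_{d|10} μ(10/d)·3^d.
Divisors of 10: 1, 2, 5, 10; μ(10/d) for each: 1, -1, -1, 1.
Σ = 3^1 − 3^2 − 3^5 + 3^10 = 58800.
N = 58800/10 = 5880.

5880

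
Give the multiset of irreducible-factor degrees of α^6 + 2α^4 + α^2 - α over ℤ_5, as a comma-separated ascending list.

1, 1, 2, 2

Write h(α) = α^6 + 2α^4 + α^2 - α.
Roots in ℤ_5: h(0) = 0 → root; h(1) = 3; h(2) = 3; h(3) = 2; h(4) = 0 → root.
Linear factors from roots: (α), (α + 1).
Complete factorization: h(α) = (α)·(α + 1)·(α^2 + α + 1)·(α^2 - 2α - 1).
Factor degrees with multiplicity: 1 + 1 + 2 + 2 = 6.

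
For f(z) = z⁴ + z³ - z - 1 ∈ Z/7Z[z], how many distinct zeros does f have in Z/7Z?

4

Evaluate at each of the 7 elements of Z/7Z:
f(0) = 6; f(1) = 0 → root; f(2) = 0 → root; f(3) = 6; f(4) = 0 → root; f(5) = 2; f(6) = 0 → root.
Roots: {1, 2, 4, 6}.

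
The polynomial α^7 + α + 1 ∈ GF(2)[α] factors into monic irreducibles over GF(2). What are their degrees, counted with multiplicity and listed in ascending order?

Write f(α) = α^7 + α + 1.
Roots in GF(2): f(0) = 1; f(1) = 1.
Complete factorization: f(α) = (α^7 + α + 1).
Factor degrees with multiplicity: 7 = 7.

7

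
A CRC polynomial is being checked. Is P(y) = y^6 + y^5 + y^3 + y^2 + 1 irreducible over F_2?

Check for roots in F_2: P(0) = 1; P(1) = 1.
No roots, so no linear factors.
Monic irreducibles of degree 2 over GF(2): y^2 + y + 1.
None of them divide P (all give nonzero remainder).
Monic irreducibles of degree 3 over GF(2): y^3 + y + 1, y^3 + y^2 + 1.
None of them divide P (all give nonzero remainder).
No irreducible factor of degree ≤ 3 exists, so P is irreducible over GF(2).

Yes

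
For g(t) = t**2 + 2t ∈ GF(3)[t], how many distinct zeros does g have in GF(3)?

Evaluate at each of the 3 elements of GF(3):
g(0) = 0 → root; g(1) = 0 → root; g(2) = 2.
Roots: {0, 1}.

2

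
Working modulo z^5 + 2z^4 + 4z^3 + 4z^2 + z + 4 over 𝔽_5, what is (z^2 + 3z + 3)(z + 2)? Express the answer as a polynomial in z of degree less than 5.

z^3 + 4z + 1

Multiply in 𝔽_5[z]: (z^2 + 3z + 3)·(z + 2) = z^3 + 4z + 1.
Reduced: z^3 + 4z + 1.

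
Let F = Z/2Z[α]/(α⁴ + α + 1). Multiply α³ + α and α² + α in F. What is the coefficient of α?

0

Multiply in Z/2Z[α]: (α³ + α)·(α² + α) = α⁵ + α⁴ + α³ + α².
Reduce using α⁴ ≡ α + 1 (mod α⁴ + α + 1).
Reduced: α³ + 1.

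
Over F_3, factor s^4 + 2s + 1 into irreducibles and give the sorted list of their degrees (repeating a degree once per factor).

1, 3

Write f(s) = s^4 + 2s + 1.
Roots in F_3: f(0) = 1; f(1) = 1; f(2) = 0 → root.
Linear factors from roots: (s + 1).
Complete factorization: f(s) = (s + 1)·(s^3 + 2s^2 + s + 1).
Factor degrees with multiplicity: 1 + 3 = 4.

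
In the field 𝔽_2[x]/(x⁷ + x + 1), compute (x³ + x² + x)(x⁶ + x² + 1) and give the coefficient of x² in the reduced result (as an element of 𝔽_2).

1

Multiply in 𝔽_2[x]: (x³ + x² + x)·(x⁶ + x² + 1) = x⁹ + x⁸ + x⁷ + x⁵ + x⁴ + x² + x.
Reduce using x⁷ ≡ x + 1 (mod x⁷ + x + 1).
Reduced: x⁵ + x⁴ + x³ + x² + x + 1.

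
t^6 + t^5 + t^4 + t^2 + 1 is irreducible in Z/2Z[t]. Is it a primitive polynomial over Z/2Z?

Write f(t) = t^6 + t^5 + t^4 + t^2 + 1.
|GF(2^6)^×| = 2^6 − 1 = 63. Prime factorization: 63 = 3^2·7.
f is primitive ⇔ t has order 63 in GF(2)[t]/(f), i.e. t^(63/q) ≠ 1 for each prime q | 63.
t^(21) mod f = 1
t^(9) mod f = t^3 + 1.
Since t^(21) = 1, the order of t divides 21 < 63; not primitive.

No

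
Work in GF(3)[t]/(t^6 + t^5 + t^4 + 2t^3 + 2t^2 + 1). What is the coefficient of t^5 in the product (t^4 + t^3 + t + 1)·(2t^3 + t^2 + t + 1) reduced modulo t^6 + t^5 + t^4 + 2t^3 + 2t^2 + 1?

Multiply in GF(3)[t]: (t^4 + t^3 + t + 1)·(2t^3 + t^2 + t + 1) = 2t^7 + 2t^5 + t^4 + t^3 + 2t^2 + 2t + 1.
Reduce using t^6 ≡ 2t^5 + 2t^4 + t^3 + t^2 + 2 (mod t^6 + t^5 + t^4 + 2t^3 + 2t^2 + 1).
Reduced: 2t^5 + 2t^4 + t^3.

2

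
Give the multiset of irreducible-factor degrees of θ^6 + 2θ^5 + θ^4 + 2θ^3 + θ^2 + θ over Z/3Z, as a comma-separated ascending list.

1, 2, 3

Write g(θ) = θ^6 + 2θ^5 + θ^4 + 2θ^3 + θ^2 + θ.
Roots in Z/3Z: g(0) = 0 → root; g(1) = 2; g(2) = 1.
Linear factors from roots: (θ).
Complete factorization: g(θ) = (θ)·(θ^2 + θ + 2)·(θ^3 + θ^2 + θ + 2).
Factor degrees with multiplicity: 1 + 2 + 3 = 6.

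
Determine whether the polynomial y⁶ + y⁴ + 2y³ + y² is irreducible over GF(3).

Write m(y) = y⁶ + y⁴ + 2y³ + y².
Check for roots in GF(3): m(0) = 0 → root; m(1) = 2; m(2) = 1.
m(0) = 0, so (y) divides m(y); m is reducible.

No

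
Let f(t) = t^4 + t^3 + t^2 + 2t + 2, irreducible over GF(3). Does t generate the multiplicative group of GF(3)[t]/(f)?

|GF(3^4)^×| = 3^4 − 1 = 80. Prime factorization: 80 = 2^4·5.
f is primitive ⇔ t has order 80 in GF(3)[t]/(f), i.e. t^(80/q) ≠ 1 for each prime q | 80.
t^(40) mod f = 2.
t^(16) mod f = 2t^3 + 1.
None equal 1, so t has full order 80; f is primitive.

Yes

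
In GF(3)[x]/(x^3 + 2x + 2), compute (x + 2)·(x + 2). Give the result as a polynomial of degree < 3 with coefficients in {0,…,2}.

x^2 + x + 1

Multiply in GF(3)[x]: (x + 2)·(x + 2) = x^2 + x + 1.
Reduced: x^2 + x + 1.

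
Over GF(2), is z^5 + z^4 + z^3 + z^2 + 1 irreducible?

Yes

Write g(z) = z^5 + z^4 + z^3 + z^2 + 1.
Check for roots in GF(2): g(0) = 1; g(1) = 1.
No roots, so no linear factors.
Monic irreducibles of degree 2 over GF(2): z^2 + z + 1.
None of them divide g (all give nonzero remainder).
No irreducible factor of degree ≤ 2 exists, so g is irreducible over GF(2).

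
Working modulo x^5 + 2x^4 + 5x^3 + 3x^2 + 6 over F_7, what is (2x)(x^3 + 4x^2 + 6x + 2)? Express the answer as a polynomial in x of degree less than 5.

Multiply in F_7[x]: (2x)·(x^3 + 4x^2 + 6x + 2) = 2x^4 + x^3 + 5x^2 + 4x.
Reduced: 2x^4 + x^3 + 5x^2 + 4x.

2x^4 + x^3 + 5x^2 + 4x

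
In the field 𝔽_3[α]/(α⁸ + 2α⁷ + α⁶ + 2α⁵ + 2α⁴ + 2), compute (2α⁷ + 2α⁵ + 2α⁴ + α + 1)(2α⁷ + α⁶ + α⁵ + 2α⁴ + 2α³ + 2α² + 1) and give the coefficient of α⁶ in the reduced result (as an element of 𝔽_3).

Multiply in 𝔽_3[α]: (2α⁷ + 2α⁵ + 2α⁴ + α + 1)·(2α⁷ + α⁶ + α⁵ + 2α⁴ + 2α³ + 2α² + 1) = α¹⁴ + 2α¹³ + α¹¹ + 2α¹⁰ + α⁹ + α⁸ + α⁷ + 2α⁵ + α³ + 2α² + α + 1.
Reduce using α⁸ ≡ α⁷ + 2α⁶ + α⁵ + α⁴ + 1 (mod α⁸ + 2α⁷ + α⁶ + 2α⁵ + 2α⁴ + 2).
Reduced: α⁶ + 2α⁴ + 2α³ + α² + 2α + 1.

1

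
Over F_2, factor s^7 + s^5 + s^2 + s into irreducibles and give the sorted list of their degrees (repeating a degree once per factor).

Write g(s) = s^7 + s^5 + s^2 + s.
Roots in F_2: g(0) = 0 → root; g(1) = 0 → root.
Linear factors from roots: (s), (s + 1).
Complete factorization: g(s) = (s)·(s + 1)·(s^2 + s + 1)·(s^3 + s + 1).
Factor degrees with multiplicity: 1 + 1 + 2 + 3 = 7.

1, 1, 2, 3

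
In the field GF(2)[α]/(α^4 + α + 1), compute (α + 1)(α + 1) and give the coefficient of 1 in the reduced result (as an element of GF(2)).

Multiply in GF(2)[α]: (α + 1)·(α + 1) = α^2 + 1.
Reduced: α^2 + 1.

1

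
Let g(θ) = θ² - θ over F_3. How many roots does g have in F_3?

Evaluate at each of the 3 elements of F_3:
g(0) = 0 → root; g(1) = 0 → root; g(2) = 2.
Roots: {0, 1}.

2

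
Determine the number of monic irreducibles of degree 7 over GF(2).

18

Gauss's count: N_{2}(7) = (1/7) Σ_{d|7} μ(7/d)·2^d.
Divisors of 7: 1, 7; μ(7/d) for each: -1, 1.
Σ = − 2^1 + 2^7 = 126.
N = 126/7 = 18.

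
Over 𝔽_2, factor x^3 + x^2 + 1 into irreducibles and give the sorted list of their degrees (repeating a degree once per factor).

3

Write f(x) = x^3 + x^2 + 1.
Roots in 𝔽_2: f(0) = 1; f(1) = 1.
Complete factorization: f(x) = (x^3 + x^2 + 1).
Factor degrees with multiplicity: 3 = 3.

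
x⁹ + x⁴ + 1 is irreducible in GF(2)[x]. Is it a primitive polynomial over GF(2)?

Write f(x) = x⁹ + x⁴ + 1.
|GF(2^9)^×| = 2^9 − 1 = 511. Prime factorization: 511 = 7·73.
f is primitive ⇔ x has order 511 in GF(2)[x]/(f), i.e. x^(511/q) ≠ 1 for each prime q | 511.
x^(73) mod f = x⁸ + x⁶ + x⁴.
x^(7) mod f = x⁷.
None equal 1, so x has full order 511; f is primitive.

Yes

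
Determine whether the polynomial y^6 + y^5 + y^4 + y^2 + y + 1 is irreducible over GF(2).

Write g(y) = y^6 + y^5 + y^4 + y^2 + y + 1.
Check for roots in GF(2): g(0) = 1; g(1) = 0 → root.
g(1) = 0, so (y − 1) divides g(y); g is reducible.

No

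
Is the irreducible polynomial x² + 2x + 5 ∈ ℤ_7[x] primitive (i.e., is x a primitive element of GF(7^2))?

Write f(x) = x² + 2x + 5.
|GF(7^2)^×| = 7^2 − 1 = 48. Prime factorization: 48 = 2^4·3.
f is primitive ⇔ x has order 48 in GF(7)[x]/(f), i.e. x^(48/q) ≠ 1 for each prime q | 48.
x^(24) mod f = 6.
x^(16) mod f = 4.
None equal 1, so x has full order 48; f is primitive.

Yes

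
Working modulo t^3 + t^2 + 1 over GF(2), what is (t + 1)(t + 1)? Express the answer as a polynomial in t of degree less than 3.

Multiply in GF(2)[t]: (t + 1)·(t + 1) = t^2 + 1.
Reduced: t^2 + 1.

t^2 + 1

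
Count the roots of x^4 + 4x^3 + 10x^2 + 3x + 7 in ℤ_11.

Write P(x) = x^4 + 4x^3 + 10x^2 + 3x + 7.
Evaluate at each of the 11 elements of ℤ_11:
P(0) = 7; P(1) = 3; P(2) = 2; P(3) = 9; P(4) = 9; P(5) = 0 → root; P(6) = 4; P(7) = 1; P(8) = 6; P(9) = 3; P(10) = 0 → root.
Roots: {5, 10}.

2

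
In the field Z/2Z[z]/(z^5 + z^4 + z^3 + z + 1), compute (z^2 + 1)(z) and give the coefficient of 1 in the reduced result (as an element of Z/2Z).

0

Multiply in Z/2Z[z]: (z^2 + 1)·(z) = z^3 + z.
Reduced: z^3 + z.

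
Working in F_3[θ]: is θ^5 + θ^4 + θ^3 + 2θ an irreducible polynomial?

Write f(θ) = θ^5 + θ^4 + θ^3 + 2θ.
Check for roots in F_3: f(0) = 0 → root; f(1) = 2; f(2) = 0 → root.
f(0) = 0, so (θ) divides f(θ); f is reducible.

No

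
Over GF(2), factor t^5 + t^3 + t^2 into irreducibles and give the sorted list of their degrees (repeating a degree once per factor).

1, 1, 3

Write f(t) = t^5 + t^3 + t^2.
Roots in GF(2): f(0) = 0 → root; f(1) = 1.
Linear factors from roots: (t).
Complete factorization: f(t) = (t)^2·(t^3 + t + 1).
Factor degrees with multiplicity: 1 + 1 + 3 = 5.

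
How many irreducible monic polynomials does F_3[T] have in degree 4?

Gauss's count: N_{3}(4) = (1/4) Σ_{d|4} μ(4/d)·3^d.
Divisors of 4: 1, 2, 4; μ(4/d) for each: 0, -1, 1.
Σ = − 3^2 + 3^4 = 72.
N = 72/4 = 18.

18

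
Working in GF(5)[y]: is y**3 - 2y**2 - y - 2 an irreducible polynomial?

Yes

Write f(y) = y**3 - 2y**2 - y - 2.
Check for roots in GF(5): f(0) = 3; f(1) = 1; f(2) = 1; f(3) = 4; f(4) = 1.
No roots. A degree-3 polynomial over a field with no linear factor is irreducible.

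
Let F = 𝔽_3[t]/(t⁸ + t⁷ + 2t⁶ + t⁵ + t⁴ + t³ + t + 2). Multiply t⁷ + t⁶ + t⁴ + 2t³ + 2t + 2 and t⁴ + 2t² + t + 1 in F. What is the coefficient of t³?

Multiply in 𝔽_3[t]: (t⁷ + t⁶ + t⁴ + 2t³ + 2t + 2)·(t⁴ + 2t² + t + 1) = t¹¹ + t¹⁰ + 2t⁹ + t⁸ + t⁷ + t⁵ + 2t⁴ + t + 2.
Reduce using t⁸ ≡ 2t⁷ + t⁶ + 2t⁵ + 2t⁴ + 2t³ + 2t + 1 (mod t⁸ + t⁷ + 2t⁶ + t⁵ + t⁴ + t³ + t + 2).
Reduced: 2t⁶ + t⁵ + t⁴ + t³ + t + 2.

1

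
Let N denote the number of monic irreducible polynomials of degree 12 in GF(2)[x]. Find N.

Gauss's count: N_{2}(12) = (1/12) Σ_{d|12} μ(12/d)·2^d.
Divisors of 12: 1, 2, 3, 4, 6, 12; μ(12/d) for each: 0, 1, 0, -1, -1, 1.
Σ = 2^2 − 2^4 − 2^6 + 2^12 = 4020.
N = 4020/12 = 335.

335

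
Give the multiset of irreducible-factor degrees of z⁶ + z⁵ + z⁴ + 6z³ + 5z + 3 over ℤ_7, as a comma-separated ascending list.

1, 1, 4

Write h(z) = z⁶ + z⁵ + z⁴ + 6z³ + 5z + 3.
Linear factors from roots: (z + 2), (z + 1).
Complete factorization: h(z) = (z + 1)·(z + 2)·(z⁴ + 5z³ + 5z² + 2z + 5).
Factor degrees with multiplicity: 1 + 1 + 4 = 6.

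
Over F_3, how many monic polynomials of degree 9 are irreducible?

Gauss's count: N_{3}(9) = (1/9) Σ_{d|9} μ(9/d)·3^d.
Divisors of 9: 1, 3, 9; μ(9/d) for each: 0, -1, 1.
Σ = − 3^3 + 3^9 = 19656.
N = 19656/9 = 2184.

2184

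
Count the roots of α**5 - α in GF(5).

5

Write h(α) = α**5 - α.
Evaluate at each of the 5 elements of GF(5):
h(0) = 0 → root; h(1) = 0 → root; h(2) = 0 → root; h(3) = 0 → root; h(4) = 0 → root.
Roots: {0, 1, 2, 3, 4}.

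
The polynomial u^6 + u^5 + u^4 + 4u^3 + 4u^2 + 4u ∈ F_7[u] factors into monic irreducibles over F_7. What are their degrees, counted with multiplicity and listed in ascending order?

Write f(u) = u^6 + u^5 + u^4 + 4u^3 + 4u^2 + 4u.
Linear factors from roots: (u), (u + 5), (u + 3).
Complete factorization: f(u) = (u)·(u + 3)·(u + 5)·(u^3 + 4).
Factor degrees with multiplicity: 1 + 1 + 1 + 3 = 6.

1, 1, 1, 3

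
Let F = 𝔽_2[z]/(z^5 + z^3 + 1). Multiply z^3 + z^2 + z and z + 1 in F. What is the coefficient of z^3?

0

Multiply in 𝔽_2[z]: (z^3 + z^2 + z)·(z + 1) = z^4 + z.
Reduced: z^4 + z.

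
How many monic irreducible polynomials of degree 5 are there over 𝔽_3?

x^(3^5) − x is the product of all monic irreducibles of degree dividing 5; Möbius inversion gives N = (1/5) Σ μ(5/d)·3^d.
Divisors of 5: 1, 5; μ(5/d) for each: -1, 1.
Σ = − 3^1 + 3^5 = 240.
N = 240/5 = 48.

48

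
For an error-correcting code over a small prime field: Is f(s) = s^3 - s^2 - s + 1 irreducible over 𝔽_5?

No

Check for roots in 𝔽_5: f(0) = 1; f(1) = 0 → root; f(2) = 3; f(3) = 1; f(4) = 0 → root.
f(1) = 0, so (s − 1) divides f(s); f is reducible.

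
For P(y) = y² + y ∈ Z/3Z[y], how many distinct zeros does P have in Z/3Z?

2

Evaluate at each of the 3 elements of Z/3Z:
P(0) = 0 → root; P(1) = 2; P(2) = 0 → root.
Roots: {0, 2}.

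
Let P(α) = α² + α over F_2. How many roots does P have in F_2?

Evaluate at each of the 2 elements of F_2:
P(0) = 0 → root; P(1) = 0 → root.
Roots: {0, 1}.

2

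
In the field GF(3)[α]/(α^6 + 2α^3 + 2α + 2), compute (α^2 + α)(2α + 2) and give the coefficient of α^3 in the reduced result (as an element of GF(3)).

2

Multiply in GF(3)[α]: (α^2 + α)·(2α + 2) = 2α^3 + α^2 + 2α.
Reduced: 2α^3 + α^2 + 2α.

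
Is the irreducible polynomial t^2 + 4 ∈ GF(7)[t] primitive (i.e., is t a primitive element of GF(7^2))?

Write f(t) = t^2 + 4.
|GF(7^2)^×| = 7^2 − 1 = 48. Prime factorization: 48 = 2^4·3.
f is primitive ⇔ t has order 48 in GF(7)[t]/(f), i.e. t^(48/q) ≠ 1 for each prime q | 48.
t^(24) mod f = 1
t^(16) mod f = 2.
Since t^(24) = 1, the order of t divides 24 < 48; not primitive.

No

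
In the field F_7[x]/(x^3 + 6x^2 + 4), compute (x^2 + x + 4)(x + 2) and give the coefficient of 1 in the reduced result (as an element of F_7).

4

Multiply in F_7[x]: (x^2 + x + 4)·(x + 2) = x^3 + 3x^2 + 6x + 1.
Reduce using x^3 ≡ x^2 + 3 (mod x^3 + 6x^2 + 4).
Reduced: 4x^2 + 6x + 4.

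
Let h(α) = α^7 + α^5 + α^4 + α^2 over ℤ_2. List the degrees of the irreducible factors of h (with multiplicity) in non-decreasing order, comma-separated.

Roots in ℤ_2: h(0) = 0 → root; h(1) = 0 → root.
Linear factors from roots: (α), (α + 1).
Complete factorization: h(α) = (α)^2·(α + 1)^3·(α^2 + α + 1).
Factor degrees with multiplicity: 1 + 1 + 1 + 1 + 1 + 2 = 7.

1, 1, 1, 1, 1, 2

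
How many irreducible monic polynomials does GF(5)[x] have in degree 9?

x^(5^9) − x is the product of all monic irreducibles of degree dividing 9; Möbius inversion gives N = (1/9) Σ μ(9/d)·5^d.
Divisors of 9: 1, 3, 9; μ(9/d) for each: 0, -1, 1.
Σ = − 5^3 + 5^9 = 1953000.
N = 1953000/9 = 217000.

217000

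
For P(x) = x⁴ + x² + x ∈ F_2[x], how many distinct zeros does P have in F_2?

1

Evaluate at each of the 2 elements of F_2:
P(0) = 0 → root; P(1) = 1.
Roots: {0}.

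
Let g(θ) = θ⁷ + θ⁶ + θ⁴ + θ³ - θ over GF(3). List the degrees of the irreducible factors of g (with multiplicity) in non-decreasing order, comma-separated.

Roots in GF(3): g(0) = 0 → root; g(1) = 0 → root; g(2) = 1.
Linear factors from roots: (θ), (θ - 1).
Complete factorization: g(θ) = (θ)·(θ - 1)·(θ² + 1)·(θ³ - θ² + θ + 1).
Factor degrees with multiplicity: 1 + 1 + 2 + 3 = 7.

1, 1, 2, 3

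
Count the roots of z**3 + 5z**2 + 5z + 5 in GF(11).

Write h(z) = z**3 + 5z**2 + 5z + 5.
Evaluate at each of the 11 elements of GF(11):
h(0) = 5; h(1) = 5; h(2) = 10; h(3) = 4; h(4) = 4; h(5) = 5; h(6) = 2; h(7) = 1; h(8) = 8; h(9) = 7; h(10) = 4.
No element is a root.

0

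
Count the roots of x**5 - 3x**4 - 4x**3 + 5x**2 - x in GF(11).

Write f(x) = x**5 - 3x**4 - 4x**3 + 5x**2 - x.
Evaluate at each of the 11 elements of GF(11):
f(0) = 0 → root; f(1) = 9; f(2) = 3; f(3) = 0 → root; f(4) = 10; f(5) = 1; f(6) = 8; f(7) = 0 → root; f(8) = 0 → root; f(9) = 7; f(10) = 6.
Roots: {0, 3, 7, 8}.

4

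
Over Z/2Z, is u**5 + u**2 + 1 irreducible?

Write g(u) = u**5 + u**2 + 1.
Check for roots in Z/2Z: g(0) = 1; g(1) = 1.
No roots, so no linear factors.
Monic irreducibles of degree 2 over GF(2): u**2 + u + 1.
None of them divide g (all give nonzero remainder).
No irreducible factor of degree ≤ 2 exists, so g is irreducible over GF(2).

Yes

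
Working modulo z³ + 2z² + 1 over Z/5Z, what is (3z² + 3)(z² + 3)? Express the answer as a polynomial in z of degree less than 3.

Multiply in Z/5Z[z]: (3z² + 3)·(z² + 3) = 3z⁴ + 2z² + 4.
Reduce using z³ ≡ 3z² + 4 (mod z³ + 2z² + 1).
Reduced: 4z² + 2z.

4z^2 + 2z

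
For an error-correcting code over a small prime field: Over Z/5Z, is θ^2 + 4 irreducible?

Write g(θ) = θ^2 + 4.
Check for roots in Z/5Z: g(0) = 4; g(1) = 0 → root; g(2) = 3; g(3) = 3; g(4) = 0 → root.
g(1) = 0, so (θ − 1) divides g(θ); g is reducible.

No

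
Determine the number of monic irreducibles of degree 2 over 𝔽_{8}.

28

Gauss's count: N_{8}(2) = (1/2) Σ_{d|2} μ(2/d)·8^d.
Divisors of 2: 1, 2; μ(2/d) for each: -1, 1.
Σ = − 8^1 + 8^2 = 56.
N = 56/2 = 28.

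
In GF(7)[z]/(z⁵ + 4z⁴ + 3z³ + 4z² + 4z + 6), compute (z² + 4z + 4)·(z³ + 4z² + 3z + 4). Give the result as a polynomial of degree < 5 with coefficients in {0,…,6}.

4z^4 + 6z^3 + 3z + 3

Multiply in GF(7)[z]: (z² + 4z + 4)·(z³ + 4z² + 3z + 4) = z⁵ + z⁴ + 2z³ + 4z² + 2.
Reduce using z⁵ ≡ 3z⁴ + 4z³ + 3z² + 3z + 1 (mod z⁵ + 4z⁴ + 3z³ + 4z² + 4z + 6).
Reduced: 4z⁴ + 6z³ + 3z + 3.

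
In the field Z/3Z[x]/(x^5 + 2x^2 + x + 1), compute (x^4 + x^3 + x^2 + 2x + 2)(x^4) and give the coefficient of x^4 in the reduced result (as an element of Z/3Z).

2

Multiply in Z/3Z[x]: (x^4 + x^3 + x^2 + 2x + 2)·(x^4) = x^8 + x^7 + x^6 + 2x^5 + 2x^4.
Reduce using x^5 ≡ x^2 + 2x + 2 (mod x^5 + 2x^2 + x + 1).
Reduced: 2x^4 + 2x^3 + x^2 + 2x.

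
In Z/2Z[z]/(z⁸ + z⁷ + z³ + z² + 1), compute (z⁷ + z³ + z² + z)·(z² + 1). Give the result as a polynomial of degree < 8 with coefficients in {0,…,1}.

Multiply in Z/2Z[z]: (z⁷ + z³ + z² + z)·(z² + 1) = z⁹ + z⁷ + z⁵ + z⁴ + z² + z.
Reduce using z⁸ ≡ z⁷ + z³ + z² + 1 (mod z⁸ + z⁷ + z³ + z² + 1).
Reduced: z⁵ + 1.

z^5 + 1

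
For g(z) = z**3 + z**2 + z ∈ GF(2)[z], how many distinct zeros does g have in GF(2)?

1

Evaluate at each of the 2 elements of GF(2):
g(0) = 0 → root; g(1) = 1.
Roots: {0}.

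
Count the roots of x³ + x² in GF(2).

Write P(x) = x³ + x².
Evaluate at each of the 2 elements of GF(2):
P(0) = 0 → root; P(1) = 0 → root.
Roots: {0, 1}.

2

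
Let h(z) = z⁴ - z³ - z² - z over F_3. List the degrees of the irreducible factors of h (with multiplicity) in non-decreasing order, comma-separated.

1, 3

Roots in F_3: h(0) = 0 → root; h(1) = 1; h(2) = 2.
Linear factors from roots: (z).
Complete factorization: h(z) = (z)·(z³ - z² - z - 1).
Factor degrees with multiplicity: 1 + 3 = 4.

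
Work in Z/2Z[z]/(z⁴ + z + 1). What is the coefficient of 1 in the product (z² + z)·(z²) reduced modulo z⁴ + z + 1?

Multiply in Z/2Z[z]: (z² + z)·(z²) = z⁴ + z³.
Reduce using z⁴ ≡ z + 1 (mod z⁴ + z + 1).
Reduced: z³ + z + 1.

1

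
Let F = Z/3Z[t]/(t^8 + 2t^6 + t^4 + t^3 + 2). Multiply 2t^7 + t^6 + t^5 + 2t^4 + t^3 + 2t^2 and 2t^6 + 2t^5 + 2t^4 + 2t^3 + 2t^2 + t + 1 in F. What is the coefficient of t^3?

Multiply in Z/3Z[t]: (2t^7 + t^6 + t^5 + 2t^4 + t^3 + 2t^2)·(2t^6 + 2t^5 + 2t^4 + 2t^3 + 2t^2 + t + 1) = t^13 + 2t^11 + 2t^9 + t^8 + t^4 + 2t^2.
Reduce using t^8 ≡ t^6 + 2t^4 + 2t^3 + 1 (mod t^8 + 2t^6 + t^4 + t^3 + 2).
Reduced: t^7 + 2t^2 + t.

0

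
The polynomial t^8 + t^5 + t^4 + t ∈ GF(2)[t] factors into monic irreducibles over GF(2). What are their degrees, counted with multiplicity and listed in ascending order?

Write h(t) = t^8 + t^5 + t^4 + t.
Roots in GF(2): h(0) = 0 → root; h(1) = 0 → root.
Linear factors from roots: (t), (t + 1).
Complete factorization: h(t) = (t)·(t + 1)^5·(t^2 + t + 1).
Factor degrees with multiplicity: 1 + 1 + 1 + 1 + 1 + 1 + 2 = 8.

1, 1, 1, 1, 1, 1, 2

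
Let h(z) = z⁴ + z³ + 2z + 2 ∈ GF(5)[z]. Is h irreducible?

No

Check for roots in GF(5): h(0) = 2; h(1) = 1; h(2) = 0 → root; h(3) = 1; h(4) = 0 → root.
h(2) = 0, so (z − 2) divides h(z); h is reducible.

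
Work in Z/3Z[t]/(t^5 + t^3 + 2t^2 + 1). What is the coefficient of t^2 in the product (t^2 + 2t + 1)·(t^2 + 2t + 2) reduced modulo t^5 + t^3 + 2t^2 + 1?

Multiply in Z/3Z[t]: (t^2 + 2t + 1)·(t^2 + 2t + 2) = t^4 + t^3 + t^2 + 2.
Reduced: t^4 + t^3 + t^2 + 2.

1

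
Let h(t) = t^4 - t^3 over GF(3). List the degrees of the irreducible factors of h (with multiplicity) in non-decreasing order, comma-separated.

1, 1, 1, 1

Roots in GF(3): h(0) = 0 → root; h(1) = 0 → root; h(2) = 2.
Linear factors from roots: (t), (t - 1).
Complete factorization: h(t) = (t - 1)·(t)^3.
Factor degrees with multiplicity: 1 + 1 + 1 + 1 = 4.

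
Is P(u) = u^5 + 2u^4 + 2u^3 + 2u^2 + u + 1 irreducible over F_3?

No

Check for roots in F_3: P(0) = 1; P(1) = 0 → root; P(2) = 1.
P(1) = 0, so (u − 1) divides P(u); P is reducible.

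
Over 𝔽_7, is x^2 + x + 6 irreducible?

Yes

Write g(x) = x^2 + x + 6.
Check for roots in 𝔽_7: g(0) = 6; g(1) = 1; g(2) = 5; g(3) = 4; g(4) = 5; g(5) = 1; g(6) = 6.
No roots. A degree-2 polynomial over a field with no linear factor is irreducible.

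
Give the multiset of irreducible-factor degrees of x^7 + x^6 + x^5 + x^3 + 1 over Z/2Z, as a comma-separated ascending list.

Write h(x) = x^7 + x^6 + x^5 + x^3 + 1.
Roots in Z/2Z: h(0) = 1; h(1) = 1.
Complete factorization: h(x) = (x^2 + x + 1)^2·(x^3 + x^2 + 1).
Factor degrees with multiplicity: 2 + 2 + 3 = 7.

2, 2, 3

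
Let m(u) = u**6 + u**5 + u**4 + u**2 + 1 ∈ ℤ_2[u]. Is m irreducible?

Check for roots in ℤ_2: m(0) = 1; m(1) = 1.
No roots, so no linear factors.
Monic irreducibles of degree 2 over GF(2): u**2 + u + 1.
None of them divide m (all give nonzero remainder).
Monic irreducibles of degree 3 over GF(2): u**3 + u + 1, u**3 + u**2 + 1.
None of them divide m (all give nonzero remainder).
No irreducible factor of degree ≤ 3 exists, so m is irreducible over GF(2).

Yes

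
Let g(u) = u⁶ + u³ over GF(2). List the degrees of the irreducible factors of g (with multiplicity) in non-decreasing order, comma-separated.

Roots in GF(2): g(0) = 0 → root; g(1) = 0 → root.
Linear factors from roots: (u), (u + 1).
Complete factorization: g(u) = (u + 1)·(u)^3·(u² + u + 1).
Factor degrees with multiplicity: 1 + 1 + 1 + 1 + 2 = 6.

1, 1, 1, 1, 2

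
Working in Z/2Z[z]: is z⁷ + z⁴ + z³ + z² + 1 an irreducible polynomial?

Write g(z) = z⁷ + z⁴ + z³ + z² + 1.
Check for roots in Z/2Z: g(0) = 1; g(1) = 1.
No roots, so no linear factors.
Monic irreducibles of degree 2 over GF(2): z² + z + 1.
None of them divide g (all give nonzero remainder).
Monic irreducibles of degree 3 over GF(2): z³ + z + 1, z³ + z² + 1.
None of them divide g (all give nonzero remainder).
No irreducible factor of degree ≤ 3 exists, so g is irreducible over GF(2).

Yes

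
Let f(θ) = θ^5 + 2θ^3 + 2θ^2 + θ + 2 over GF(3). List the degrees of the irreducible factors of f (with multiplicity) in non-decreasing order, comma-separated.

1, 2, 2

Roots in GF(3): f(0) = 2; f(1) = 2; f(2) = 0 → root.
Linear factors from roots: (θ + 1).
Complete factorization: f(θ) = (θ + 1)·(θ^2 + 1)·(θ^2 + 2θ + 2).
Factor degrees with multiplicity: 1 + 2 + 2 = 5.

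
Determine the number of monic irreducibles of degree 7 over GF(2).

18

By the necklace-counting formula, N_2(7) = (1/7) Σ_{d|7} μ(7/d)·2^d.
Divisors of 7: 1, 7; μ(7/d) for each: -1, 1.
Σ = − 2^1 + 2^7 = 126.
N = 126/7 = 18.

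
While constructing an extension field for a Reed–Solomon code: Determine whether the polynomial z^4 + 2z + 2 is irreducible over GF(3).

Write f(z) = z^4 + 2z + 2.
Check for roots in GF(3): f(0) = 2; f(1) = 2; f(2) = 1.
No roots, so no linear factors.
Monic irreducibles of degree 2 over GF(3): z^2 + 1, z^2 + z + 2, z^2 + 2z + 2.
None of them divide f (all give nonzero remainder).
No irreducible factor of degree ≤ 2 exists, so f is irreducible over GF(3).

Yes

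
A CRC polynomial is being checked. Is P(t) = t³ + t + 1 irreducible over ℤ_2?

Check for roots in ℤ_2: P(0) = 1; P(1) = 1.
No roots. A degree-3 polynomial over a field with no linear factor is irreducible.

Yes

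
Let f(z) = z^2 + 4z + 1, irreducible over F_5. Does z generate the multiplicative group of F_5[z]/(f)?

No

|GF(5^2)^×| = 5^2 − 1 = 24. Prime factorization: 24 = 2^3·3.
f is primitive ⇔ z has order 24 in GF(5)[z]/(f), i.e. z^(24/q) ≠ 1 for each prime q | 24.
z^(12) mod f = 1
z^(8) mod f = z + 4.
Since z^(12) = 1, the order of z divides 12 < 24; not primitive.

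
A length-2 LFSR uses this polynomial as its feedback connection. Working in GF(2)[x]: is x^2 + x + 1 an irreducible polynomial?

Write h(x) = x^2 + x + 1.
Check for roots in GF(2): h(0) = 1; h(1) = 1.
No roots. A degree-2 polynomial over a field with no linear factor is irreducible.

Yes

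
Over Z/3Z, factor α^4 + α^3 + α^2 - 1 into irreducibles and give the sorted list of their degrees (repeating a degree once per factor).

1, 1, 2

Write h(α) = α^4 + α^3 + α^2 - 1.
Roots in Z/3Z: h(0) = 2; h(1) = 2; h(2) = 0 → root.
Linear factors from roots: (α + 1).
Complete factorization: h(α) = (α + 1)^2·(α^2 - α - 1).
Factor degrees with multiplicity: 1 + 1 + 2 = 4.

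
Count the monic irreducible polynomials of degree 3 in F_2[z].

The number of monic irreducibles of degree 3 over GF(2) is (1/3)·Σ_{d∣3} μ(3/d) 2^d.
Divisors of 3: 1, 3; μ(3/d) for each: -1, 1.
Σ = − 2^1 + 2^3 = 6.
N = 6/3 = 2.

2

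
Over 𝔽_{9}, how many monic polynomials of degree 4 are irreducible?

x^(9^4) − x is the product of all monic irreducibles of degree dividing 4; Möbius inversion gives N = (1/4) Σ μ(4/d)·9^d.
Divisors of 4: 1, 2, 4; μ(4/d) for each: 0, -1, 1.
Σ = − 9^2 + 9^4 = 6480.
N = 6480/4 = 1620.

1620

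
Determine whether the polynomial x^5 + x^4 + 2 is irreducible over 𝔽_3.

Write f(x) = x^5 + x^4 + 2.
Check for roots in 𝔽_3: f(0) = 2; f(1) = 1; f(2) = 2.
No roots, so no linear factors.
Monic irreducibles of degree 2 over GF(3): x^2 + 1, x^2 + x + 2, x^2 + 2x + 2.
None of them divide f (all give nonzero remainder).
No irreducible factor of degree ≤ 2 exists, so f is irreducible over GF(3).

Yes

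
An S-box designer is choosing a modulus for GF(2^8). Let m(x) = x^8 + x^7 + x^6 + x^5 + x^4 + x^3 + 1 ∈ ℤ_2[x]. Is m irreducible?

Yes

Check for roots in ℤ_2: m(0) = 1; m(1) = 1.
No roots, so no linear factors.
Monic irreducibles of degree 2 over GF(2): x^2 + x + 1.
None of them divide m (all give nonzero remainder).
Monic irreducibles of degree 3 over GF(2): x^3 + x + 1, x^3 + x^2 + 1.
None of them divide m (all give nonzero remainder).
Monic irreducibles of degree 4 over GF(2): x^4 + x + 1, x^4 + x^3 + 1, x^4 + x^3 + x^2 + x + 1.
None of them divide m (all give nonzero remainder).
No irreducible factor of degree ≤ 4 exists, so m is irreducible over GF(2).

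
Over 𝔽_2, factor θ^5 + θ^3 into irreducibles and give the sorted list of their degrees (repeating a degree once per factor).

Write h(θ) = θ^5 + θ^3.
Roots in 𝔽_2: h(0) = 0 → root; h(1) = 0 → root.
Linear factors from roots: (θ), (θ + 1).
Complete factorization: h(θ) = (θ + 1)^2·(θ)^3.
Factor degrees with multiplicity: 1 + 1 + 1 + 1 + 1 = 5.

1, 1, 1, 1, 1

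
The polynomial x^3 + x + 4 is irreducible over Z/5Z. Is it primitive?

Write f(x) = x^3 + x + 4.
|GF(5^3)^×| = 5^3 − 1 = 124. Prime factorization: 124 = 2^2·31.
f is primitive ⇔ x has order 124 in GF(5)[x]/(f), i.e. x^(124/q) ≠ 1 for each prime q | 124.
x^(62) mod f = 1
x^(4) mod f = 4x^2 + x.
Since x^(62) = 1, the order of x divides 62 < 124; not primitive.

No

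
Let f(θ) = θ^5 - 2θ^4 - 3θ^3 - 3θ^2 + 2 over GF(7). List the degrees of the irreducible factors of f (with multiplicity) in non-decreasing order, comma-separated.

Complete factorization: f(θ) = (θ^5 - 2θ^4 - 3θ^3 - 3θ^2 + 2).
Factor degrees with multiplicity: 5 = 5.

5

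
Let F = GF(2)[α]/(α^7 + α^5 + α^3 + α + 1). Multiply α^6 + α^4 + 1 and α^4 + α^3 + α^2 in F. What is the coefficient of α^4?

1

Multiply in GF(2)[α]: (α^6 + α^4 + 1)·(α^4 + α^3 + α^2) = α^10 + α^9 + α^7 + α^6 + α^4 + α^3 + α^2.
Reduce using α^7 ≡ α^5 + α^3 + α + 1 (mod α^7 + α^5 + α^3 + α + 1).
Reduced: α^6 + α^5 + α^4 + α^3 + α^2 + α.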